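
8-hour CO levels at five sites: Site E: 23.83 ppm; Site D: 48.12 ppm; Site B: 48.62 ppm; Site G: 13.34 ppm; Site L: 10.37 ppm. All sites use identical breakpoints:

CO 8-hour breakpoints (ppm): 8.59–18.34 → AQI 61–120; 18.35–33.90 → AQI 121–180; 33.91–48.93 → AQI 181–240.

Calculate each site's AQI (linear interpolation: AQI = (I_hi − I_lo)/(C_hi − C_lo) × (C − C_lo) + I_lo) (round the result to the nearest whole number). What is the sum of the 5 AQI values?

Site E: 23.83 ∈ [18.35, 33.90] ↔ index [121, 180].
121 + (23.83−18.35)·(180−121)/(33.90−18.35) = 121 + 5.48·59/15.55 ≈ 141.79, so AQI = 142.
Site D: 48.12 lies in 33.91–48.93, so I_lo=181, I_hi=240, C_lo=33.91, C_hi=48.93.
(240−181)/(48.93−33.91) × (48.12−33.91) + 181 = 59/15.02 × 14.21 + 181 ≈ 236.82 → 237.
Site B: row 33.91–48.93 (AQI 181–240). (240−181)·(48.62−33.91)/(48.93−33.91) + 181 = 59·14.71/15.02 + 181 ≈ 238.78 → 239.
Site G: 13.34 lies in 8.59–18.34, so I_lo=61, I_hi=120, C_lo=8.59, C_hi=18.34.
(120−61)/(18.34−8.59) × (13.34−8.59) + 61 = 59/9.75 × 4.75 + 61 ≈ 89.74 → 90.
Site L 10.37: bracket 8.59–18.34 → index 61–120; slope 59/9.75, offset 1.78.
AQI = 61 + 59/9.75·1.78 ≈ 71.77 ⇒ 72.
AQIs: Site E=142, Site D=237, Site B=239, Site G=90, Site L=72. Sum = 142 + 237 + 239 + 90 + 72 = 780.

780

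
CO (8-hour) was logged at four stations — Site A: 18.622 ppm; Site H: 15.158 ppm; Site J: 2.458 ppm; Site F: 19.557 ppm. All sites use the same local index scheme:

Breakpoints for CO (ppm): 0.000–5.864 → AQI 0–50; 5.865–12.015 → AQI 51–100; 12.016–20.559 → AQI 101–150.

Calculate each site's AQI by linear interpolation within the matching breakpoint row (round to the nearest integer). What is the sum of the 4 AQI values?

Site A 18.622: bracket 12.016–20.559 → index 101–150; slope 49/8.543, offset 6.606.
AQI = 101 + 49/8.543·6.606 ≈ 138.89 ⇒ 139.
Site H: 15.158 ∈ [12.016, 20.559] ↔ index [101, 150].
101 + (15.158−12.016)·(150−101)/(20.559−12.016) = 101 + 3.142·49/8.543 ≈ 119.02, so AQI = 119.
Site J: 2.458 lies in 0.000–5.864, so I_lo=0, I_hi=50, C_lo=0.000, C_hi=5.864.
(50−0)/(5.864−0.000) × (2.458−0.000) + 0 = 50/5.864 × 2.458 + 0 ≈ 20.96 → 21.
Site F: 19.557 lies in 12.016–20.559, so I_lo=101, I_hi=150, C_lo=12.016, C_hi=20.559.
(150−101)/(20.559−12.016) × (19.557−12.016) + 101 = 49/8.543 × 7.541 + 101 ≈ 144.25 → 144.
AQIs: Site A=139, Site H=119, Site J=21, Site F=144. Sum = 139 + 119 + 21 + 144 = 423.

423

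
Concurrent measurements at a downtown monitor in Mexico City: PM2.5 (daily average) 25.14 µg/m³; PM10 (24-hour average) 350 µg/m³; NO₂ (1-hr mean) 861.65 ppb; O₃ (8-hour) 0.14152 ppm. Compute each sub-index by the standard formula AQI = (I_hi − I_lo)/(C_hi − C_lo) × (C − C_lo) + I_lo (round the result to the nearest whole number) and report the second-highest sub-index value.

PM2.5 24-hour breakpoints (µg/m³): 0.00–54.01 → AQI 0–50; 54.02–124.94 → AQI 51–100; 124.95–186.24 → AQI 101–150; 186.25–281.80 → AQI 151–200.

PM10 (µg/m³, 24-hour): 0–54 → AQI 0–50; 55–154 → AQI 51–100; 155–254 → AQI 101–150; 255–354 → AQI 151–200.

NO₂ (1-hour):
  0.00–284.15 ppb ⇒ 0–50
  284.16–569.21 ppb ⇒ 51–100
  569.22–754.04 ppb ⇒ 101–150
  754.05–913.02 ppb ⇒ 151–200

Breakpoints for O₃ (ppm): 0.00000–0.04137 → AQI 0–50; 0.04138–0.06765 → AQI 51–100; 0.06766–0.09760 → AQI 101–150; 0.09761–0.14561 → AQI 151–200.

196

PM2.5: 25.14 ∈ [0.00, 54.01] ↔ index [0, 50].
0 + (25.14−0.00)·(50−0)/(54.01−0.00) = 0 + 25.14·50/54.01 ≈ 23.27, so AQI = 23.
PM10: 350 ∈ [255, 354] ↔ index [151, 200].
151 + (350−255)·(200−151)/(354−255) = 151 + 95·49/99 ≈ 198.02, so AQI = 198.
NO₂: row 754.05–913.02 (AQI 151–200). (200−151)·(861.65−754.05)/(913.02−754.05) + 151 = 49·107.60/158.97 + 151 ≈ 184.17 → 184.
O₃: 0.14152 ∈ [0.09761, 0.14561] ↔ index [151, 200].
151 + (0.14152−0.09761)·(200−151)/(0.14561−0.09761) = 151 + 0.04391·49/0.04800 ≈ 195.82, so AQI = 196.
Sub-indices: PM2.5→23, PM10→198, NO₂→184, O₃→196. Ranked high→low: 198, 196, 184, 23. Second-highest sub-index = 196.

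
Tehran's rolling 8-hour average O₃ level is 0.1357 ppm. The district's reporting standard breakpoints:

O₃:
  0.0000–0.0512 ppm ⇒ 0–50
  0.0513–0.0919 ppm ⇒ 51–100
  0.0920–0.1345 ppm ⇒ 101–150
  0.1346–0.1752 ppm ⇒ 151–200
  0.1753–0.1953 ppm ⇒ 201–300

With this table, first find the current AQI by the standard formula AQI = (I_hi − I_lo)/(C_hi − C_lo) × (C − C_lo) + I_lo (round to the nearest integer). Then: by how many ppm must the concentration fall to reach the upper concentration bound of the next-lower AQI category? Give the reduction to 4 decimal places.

0.0012

O₃: row 0.1346–0.1752 (AQI 151–200). (200−151)·(0.1357−0.1346)/(0.1752−0.1346) + 151 = 49·0.0011/0.0406 + 151 ≈ 152.33 → 152.
Current AQI 152 is in the Unhealthy range (151–200). The next-lower category tops out at AQI 150, whose upper concentration bound is 0.1345 ppm.
Reduction needed = 0.1357 − 0.1345 = 0.0012 ppm.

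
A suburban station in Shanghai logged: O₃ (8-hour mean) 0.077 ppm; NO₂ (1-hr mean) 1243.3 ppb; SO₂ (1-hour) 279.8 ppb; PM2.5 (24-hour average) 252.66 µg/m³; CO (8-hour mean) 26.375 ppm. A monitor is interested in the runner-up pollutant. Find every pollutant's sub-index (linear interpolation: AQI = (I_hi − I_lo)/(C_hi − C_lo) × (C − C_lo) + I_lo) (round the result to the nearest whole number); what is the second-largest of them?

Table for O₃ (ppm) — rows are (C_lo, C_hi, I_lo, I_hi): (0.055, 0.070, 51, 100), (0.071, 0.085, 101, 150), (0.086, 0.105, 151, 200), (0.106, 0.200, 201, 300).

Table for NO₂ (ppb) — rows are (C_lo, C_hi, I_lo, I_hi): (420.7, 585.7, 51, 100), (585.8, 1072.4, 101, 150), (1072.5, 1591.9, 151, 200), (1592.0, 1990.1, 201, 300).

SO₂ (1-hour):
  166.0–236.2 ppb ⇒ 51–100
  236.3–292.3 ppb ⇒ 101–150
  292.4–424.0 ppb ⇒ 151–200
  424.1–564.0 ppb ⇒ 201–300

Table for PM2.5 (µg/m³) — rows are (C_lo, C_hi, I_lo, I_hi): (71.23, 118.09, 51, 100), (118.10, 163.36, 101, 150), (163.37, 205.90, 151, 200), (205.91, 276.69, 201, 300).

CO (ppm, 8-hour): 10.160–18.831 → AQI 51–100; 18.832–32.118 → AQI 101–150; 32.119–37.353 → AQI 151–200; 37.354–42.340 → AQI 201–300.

O₃: 0.077 lies in 0.071–0.085, so I_lo=101, I_hi=150, C_lo=0.071, C_hi=0.085.
(150−101)/(0.085−0.071) × (0.077−0.071) + 101 = 49/0.014 × 0.006 + 101 ≈ 122.00 → 122.
NO₂: row 1072.5–1591.9 (AQI 151–200). (200−151)·(1243.3−1072.5)/(1591.9−1072.5) + 151 = 49·170.8/519.4 + 151 ≈ 167.11 → 167.
SO₂ 279.8: bracket 236.3–292.3 → index 101–150; slope 49/56.0, offset 43.5.
AQI = 101 + 49/56.0·43.5 ≈ 139.06 ⇒ 139.
PM2.5 252.66: bracket 205.91–276.69 → index 201–300; slope 99/70.78, offset 46.75.
AQI = 201 + 99/70.78·46.75 ≈ 266.39 ⇒ 266.
CO: 26.375 ∈ [18.832, 32.118] ↔ index [101, 150].
101 + (26.375−18.832)·(150−101)/(32.118−18.832) = 101 + 7.543·49/13.286 ≈ 128.82, so AQI = 129.
Sub-indices: O₃→122, NO₂→167, SO₂→139, PM2.5→266, CO→129. Ranked high→low: 266, 167, 139, 129, 122. Second-highest sub-index = 167.

167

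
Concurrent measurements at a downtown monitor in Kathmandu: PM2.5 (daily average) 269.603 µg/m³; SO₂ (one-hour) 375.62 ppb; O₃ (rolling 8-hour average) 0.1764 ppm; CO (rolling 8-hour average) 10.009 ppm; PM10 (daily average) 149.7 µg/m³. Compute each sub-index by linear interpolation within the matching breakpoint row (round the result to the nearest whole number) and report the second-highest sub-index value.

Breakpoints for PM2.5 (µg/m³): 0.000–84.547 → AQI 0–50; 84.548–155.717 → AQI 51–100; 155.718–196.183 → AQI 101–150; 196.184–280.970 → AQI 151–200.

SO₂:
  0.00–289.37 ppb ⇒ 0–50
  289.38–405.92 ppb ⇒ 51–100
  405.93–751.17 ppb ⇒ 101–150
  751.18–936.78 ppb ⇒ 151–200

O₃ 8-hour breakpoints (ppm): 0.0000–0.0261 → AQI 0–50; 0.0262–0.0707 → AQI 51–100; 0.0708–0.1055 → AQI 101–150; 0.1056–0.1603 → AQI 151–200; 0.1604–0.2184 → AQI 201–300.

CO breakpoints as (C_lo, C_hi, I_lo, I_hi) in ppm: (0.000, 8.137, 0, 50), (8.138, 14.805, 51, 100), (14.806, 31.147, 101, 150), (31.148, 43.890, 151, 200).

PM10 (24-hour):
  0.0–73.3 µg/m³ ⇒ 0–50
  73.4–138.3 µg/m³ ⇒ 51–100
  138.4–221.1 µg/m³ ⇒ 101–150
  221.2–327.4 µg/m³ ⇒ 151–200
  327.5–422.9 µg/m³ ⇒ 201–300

193

PM2.5 269.603: bracket 196.184–280.970 → index 151–200; slope 49/84.786, offset 73.419.
AQI = 151 + 49/84.786·73.419 ≈ 193.43 ⇒ 193.
SO₂ 375.62: bracket 289.38–405.92 → index 51–100; slope 49/116.54, offset 86.24.
AQI = 51 + 49/116.54·86.24 ≈ 87.26 ⇒ 87.
O₃: 0.1764 lies in 0.1604–0.2184, so I_lo=201, I_hi=300, C_lo=0.1604, C_hi=0.2184.
(300−201)/(0.2184−0.1604) × (0.1764−0.1604) + 201 = 99/0.0580 × 0.0160 + 201 ≈ 228.31 → 228.
CO: 10.009 ∈ [8.138, 14.805] ↔ index [51, 100].
51 + (10.009−8.138)·(100−51)/(14.805−8.138) = 51 + 1.871·49/6.667 ≈ 64.75, so AQI = 65.
PM10: 149.7 lies in 138.4–221.1, so I_lo=101, I_hi=150, C_lo=138.4, C_hi=221.1.
(150−101)/(221.1−138.4) × (149.7−138.4) + 101 = 49/82.7 × 11.3 + 101 ≈ 107.70 → 108.
Sub-indices: PM2.5→193, SO₂→87, O₃→228, CO→65, PM10→108. Ranked high→low: 228, 193, 108, 87, 65. Second-highest sub-index = 193.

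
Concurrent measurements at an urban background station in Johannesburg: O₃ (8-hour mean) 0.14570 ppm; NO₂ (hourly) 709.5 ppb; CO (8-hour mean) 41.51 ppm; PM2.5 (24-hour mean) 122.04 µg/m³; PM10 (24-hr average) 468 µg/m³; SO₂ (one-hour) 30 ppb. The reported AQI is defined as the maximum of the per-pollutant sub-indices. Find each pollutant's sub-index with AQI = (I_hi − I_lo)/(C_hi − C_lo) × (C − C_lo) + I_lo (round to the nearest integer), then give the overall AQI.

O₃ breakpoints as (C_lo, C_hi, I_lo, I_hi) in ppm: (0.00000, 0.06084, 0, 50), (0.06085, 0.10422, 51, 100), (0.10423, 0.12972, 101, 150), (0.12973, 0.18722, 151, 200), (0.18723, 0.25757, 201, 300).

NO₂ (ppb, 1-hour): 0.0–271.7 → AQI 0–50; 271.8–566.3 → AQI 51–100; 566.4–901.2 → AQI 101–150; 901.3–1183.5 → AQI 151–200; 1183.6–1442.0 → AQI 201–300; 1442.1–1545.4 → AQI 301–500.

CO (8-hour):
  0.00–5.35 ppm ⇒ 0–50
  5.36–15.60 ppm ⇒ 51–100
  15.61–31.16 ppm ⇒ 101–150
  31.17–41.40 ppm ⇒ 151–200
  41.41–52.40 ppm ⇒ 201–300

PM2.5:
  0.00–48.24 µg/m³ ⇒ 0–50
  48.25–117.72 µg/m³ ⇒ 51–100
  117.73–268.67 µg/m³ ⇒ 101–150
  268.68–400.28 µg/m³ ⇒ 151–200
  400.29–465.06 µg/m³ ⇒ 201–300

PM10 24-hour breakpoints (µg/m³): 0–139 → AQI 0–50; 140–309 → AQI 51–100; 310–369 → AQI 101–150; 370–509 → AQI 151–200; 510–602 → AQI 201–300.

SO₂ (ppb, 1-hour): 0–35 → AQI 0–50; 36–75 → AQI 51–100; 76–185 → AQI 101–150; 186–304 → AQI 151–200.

202

O₃: row 0.12973–0.18722 (AQI 151–200). (200−151)·(0.14570−0.12973)/(0.18722−0.12973) + 151 = 49·0.01597/0.05749 + 151 ≈ 164.61 → 165.
NO₂: 709.5 lies in 566.4–901.2, so I_lo=101, I_hi=150, C_lo=566.4, C_hi=901.2.
(150−101)/(901.2−566.4) × (709.5−566.4) + 101 = 49/334.8 × 143.1 + 101 ≈ 121.94 → 122.
CO 41.51: bracket 41.41–52.40 → index 201–300; slope 99/10.99, offset 0.10.
AQI = 201 + 99/10.99·0.10 ≈ 201.90 ⇒ 202.
PM2.5: row 117.73–268.67 (AQI 101–150). (150−101)·(122.04−117.73)/(268.67−117.73) + 101 = 49·4.31/150.94 + 101 ≈ 102.40 → 102.
PM10 468: bracket 370–509 → index 151–200; slope 49/139, offset 98.
AQI = 151 + 49/139·98 ≈ 185.55 ⇒ 186.
SO₂ 30: bracket 0–35 → index 0–50; slope 50/35, offset 30.
AQI = 0 + 50/35·30 ≈ 42.86 ⇒ 43.
Sub-indices: O₃→165, NO₂→122, CO→202, PM2.5→102, PM10→186, SO₂→43. Overall AQI = max = 202; dominant pollutant is CO.
AQI 202: Very Unhealthy.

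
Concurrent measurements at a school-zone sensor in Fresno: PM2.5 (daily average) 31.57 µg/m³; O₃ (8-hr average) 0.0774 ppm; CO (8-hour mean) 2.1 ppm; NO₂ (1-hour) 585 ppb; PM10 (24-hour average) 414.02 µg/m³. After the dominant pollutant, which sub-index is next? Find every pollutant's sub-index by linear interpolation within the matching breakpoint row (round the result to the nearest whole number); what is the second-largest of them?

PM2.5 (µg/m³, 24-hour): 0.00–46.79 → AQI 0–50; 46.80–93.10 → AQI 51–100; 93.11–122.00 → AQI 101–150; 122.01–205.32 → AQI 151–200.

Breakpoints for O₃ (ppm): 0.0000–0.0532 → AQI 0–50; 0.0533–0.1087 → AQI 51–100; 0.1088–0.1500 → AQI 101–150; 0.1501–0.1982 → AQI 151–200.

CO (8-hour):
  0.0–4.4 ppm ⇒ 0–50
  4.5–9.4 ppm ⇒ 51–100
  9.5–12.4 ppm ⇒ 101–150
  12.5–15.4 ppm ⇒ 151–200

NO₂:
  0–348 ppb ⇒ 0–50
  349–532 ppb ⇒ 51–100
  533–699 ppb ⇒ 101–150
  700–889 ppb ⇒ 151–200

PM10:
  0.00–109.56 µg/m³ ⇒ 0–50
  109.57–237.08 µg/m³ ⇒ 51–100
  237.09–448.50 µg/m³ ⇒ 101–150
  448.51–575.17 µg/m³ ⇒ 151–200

PM2.5 31.57: bracket 0.00–46.79 → index 0–50; slope 50/46.79, offset 31.57.
AQI = 0 + 50/46.79·31.57 ≈ 33.74 ⇒ 34.
O₃: 0.0774 lies in 0.0533–0.1087, so I_lo=51, I_hi=100, C_lo=0.0533, C_hi=0.1087.
(100−51)/(0.1087−0.0533) × (0.0774−0.0533) + 51 = 49/0.0554 × 0.0241 + 51 ≈ 72.32 → 72.
CO: 2.1 lies in 0.0–4.4, so I_lo=0, I_hi=50, C_lo=0.0, C_hi=4.4.
(50−0)/(4.4−0.0) × (2.1−0.0) + 0 = 50/4.4 × 2.1 + 0 ≈ 23.86 → 24.
NO₂: row 533–699 (AQI 101–150). (150−101)·(585−533)/(699−533) + 101 = 49·52/166 + 101 ≈ 116.35 → 116.
PM10: row 237.09–448.50 (AQI 101–150). (150−101)·(414.02−237.09)/(448.50−237.09) + 101 = 49·176.93/211.41 + 101 ≈ 142.01 → 142.
Sub-indices: PM2.5→34, O₃→72, CO→24, NO₂→116, PM10→142. Ranked high→low: 142, 116, 72, 34, 24. Second-highest sub-index = 116.

116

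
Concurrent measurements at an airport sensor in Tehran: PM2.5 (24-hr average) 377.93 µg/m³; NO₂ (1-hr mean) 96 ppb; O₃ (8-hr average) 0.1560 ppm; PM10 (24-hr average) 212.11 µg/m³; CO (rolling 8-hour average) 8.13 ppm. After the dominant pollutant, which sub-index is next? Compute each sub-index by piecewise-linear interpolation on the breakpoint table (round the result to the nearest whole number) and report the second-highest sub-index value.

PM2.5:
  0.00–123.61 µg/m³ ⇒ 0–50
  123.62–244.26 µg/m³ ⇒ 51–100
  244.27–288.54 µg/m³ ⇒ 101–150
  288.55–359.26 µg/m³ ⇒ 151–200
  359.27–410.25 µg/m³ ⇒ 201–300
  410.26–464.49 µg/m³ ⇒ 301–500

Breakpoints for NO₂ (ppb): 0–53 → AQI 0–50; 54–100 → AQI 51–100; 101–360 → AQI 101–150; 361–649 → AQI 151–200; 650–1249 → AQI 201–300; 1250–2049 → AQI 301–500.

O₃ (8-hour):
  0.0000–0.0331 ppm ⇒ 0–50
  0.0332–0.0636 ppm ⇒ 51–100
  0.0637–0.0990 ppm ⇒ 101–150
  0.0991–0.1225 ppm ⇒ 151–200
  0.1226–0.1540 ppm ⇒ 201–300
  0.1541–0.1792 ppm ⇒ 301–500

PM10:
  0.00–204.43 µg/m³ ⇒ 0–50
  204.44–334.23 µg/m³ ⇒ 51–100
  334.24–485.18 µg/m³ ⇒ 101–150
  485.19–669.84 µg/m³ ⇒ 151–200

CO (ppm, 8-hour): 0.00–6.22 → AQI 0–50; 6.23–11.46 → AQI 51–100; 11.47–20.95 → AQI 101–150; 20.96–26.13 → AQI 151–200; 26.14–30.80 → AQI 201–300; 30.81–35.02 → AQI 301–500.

PM2.5: 377.93 ∈ [359.27, 410.25] ↔ index [201, 300].
201 + (377.93−359.27)·(300−201)/(410.25−359.27) = 201 + 18.66·99/50.98 ≈ 237.24, so AQI = 237.
NO₂: row 54–100 (AQI 51–100). (100−51)·(96−54)/(100−54) + 51 = 49·42/46 + 51 ≈ 95.74 → 96.
O₃: 0.1560 lies in 0.1541–0.1792, so I_lo=301, I_hi=500, C_lo=0.1541, C_hi=0.1792.
(500−301)/(0.1792−0.1541) × (0.1560−0.1541) + 301 = 199/0.0251 × 0.0019 + 301 ≈ 316.06 → 316.
PM10: 212.11 ∈ [204.44, 334.23] ↔ index [51, 100].
51 + (212.11−204.44)·(100−51)/(334.23−204.44) = 51 + 7.67·49/129.79 ≈ 53.90, so AQI = 54.
CO 8.13: bracket 6.23–11.46 → index 51–100; slope 49/5.23, offset 1.90.
AQI = 51 + 49/5.23·1.90 ≈ 68.80 ⇒ 69.
Sub-indices: PM2.5→237, NO₂→96, O₃→316, PM10→54, CO→69. Ranked high→low: 316, 237, 96, 69, 54. Second-highest sub-index = 237.

237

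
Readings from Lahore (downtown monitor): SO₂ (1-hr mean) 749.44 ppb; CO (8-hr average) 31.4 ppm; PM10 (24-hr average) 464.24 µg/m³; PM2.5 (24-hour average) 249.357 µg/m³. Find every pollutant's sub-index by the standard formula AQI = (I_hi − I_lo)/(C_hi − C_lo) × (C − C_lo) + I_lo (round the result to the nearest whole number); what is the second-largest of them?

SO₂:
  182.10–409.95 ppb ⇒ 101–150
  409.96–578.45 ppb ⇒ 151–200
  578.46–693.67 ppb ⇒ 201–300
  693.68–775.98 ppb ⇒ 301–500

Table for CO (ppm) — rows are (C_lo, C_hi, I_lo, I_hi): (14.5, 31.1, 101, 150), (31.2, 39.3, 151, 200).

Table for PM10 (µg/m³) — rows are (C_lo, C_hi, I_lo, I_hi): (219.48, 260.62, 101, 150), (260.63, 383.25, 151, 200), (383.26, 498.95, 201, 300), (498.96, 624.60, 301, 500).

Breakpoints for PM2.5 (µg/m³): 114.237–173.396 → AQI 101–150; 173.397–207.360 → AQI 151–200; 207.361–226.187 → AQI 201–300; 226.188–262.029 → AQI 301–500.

SO₂ 749.44: bracket 693.68–775.98 → index 301–500; slope 199/82.30, offset 55.76.
AQI = 301 + 199/82.30·55.76 ≈ 435.83 ⇒ 436.
CO: 31.4 lies in 31.2–39.3, so I_lo=151, I_hi=200, C_lo=31.2, C_hi=39.3.
(200−151)/(39.3−31.2) × (31.4−31.2) + 151 = 49/8.1 × 0.2 + 151 ≈ 152.21 → 152.
PM10: 464.24 lies in 383.26–498.95, so I_lo=201, I_hi=300, C_lo=383.26, C_hi=498.95.
(300−201)/(498.95−383.26) × (464.24−383.26) + 201 = 99/115.69 × 80.98 + 201 ≈ 270.30 → 270.
PM2.5: 249.357 lies in 226.188–262.029, so I_lo=301, I_hi=500, C_lo=226.188, C_hi=262.029.
(500−301)/(262.029−226.188) × (249.357−226.188) + 301 = 199/35.841 × 23.169 + 301 ≈ 429.64 → 430.
Sub-indices: SO₂→436, CO→152, PM10→270, PM2.5→430. Ranked high→low: 436, 430, 270, 152. Second-highest sub-index = 430.

430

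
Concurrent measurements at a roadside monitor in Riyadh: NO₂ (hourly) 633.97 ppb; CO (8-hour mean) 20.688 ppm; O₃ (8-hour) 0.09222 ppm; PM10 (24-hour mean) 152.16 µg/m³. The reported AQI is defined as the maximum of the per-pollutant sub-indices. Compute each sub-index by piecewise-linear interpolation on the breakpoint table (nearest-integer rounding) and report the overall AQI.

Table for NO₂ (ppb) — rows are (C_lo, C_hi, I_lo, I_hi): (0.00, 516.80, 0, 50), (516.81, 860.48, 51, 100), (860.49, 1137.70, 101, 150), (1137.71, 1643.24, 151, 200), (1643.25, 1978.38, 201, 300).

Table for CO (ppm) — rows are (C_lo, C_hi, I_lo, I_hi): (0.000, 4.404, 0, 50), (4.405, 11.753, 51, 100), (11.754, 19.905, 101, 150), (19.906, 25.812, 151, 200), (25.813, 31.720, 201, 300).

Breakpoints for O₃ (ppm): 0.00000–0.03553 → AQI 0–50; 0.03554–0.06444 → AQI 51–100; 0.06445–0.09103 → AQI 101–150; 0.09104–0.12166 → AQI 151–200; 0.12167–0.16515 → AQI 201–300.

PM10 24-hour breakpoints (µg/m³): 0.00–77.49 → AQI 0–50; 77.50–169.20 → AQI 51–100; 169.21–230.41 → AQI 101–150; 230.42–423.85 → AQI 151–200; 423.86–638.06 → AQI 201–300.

157

NO₂: row 516.81–860.48 (AQI 51–100). (100−51)·(633.97−516.81)/(860.48−516.81) + 51 = 49·117.16/343.67 + 51 ≈ 67.70 → 68.
CO: 20.688 lies in 19.906–25.812, so I_lo=151, I_hi=200, C_lo=19.906, C_hi=25.812.
(200−151)/(25.812−19.906) × (20.688−19.906) + 151 = 49/5.906 × 0.782 + 151 ≈ 157.49 → 157.
O₃: 0.09222 lies in 0.09104–0.12166, so I_lo=151, I_hi=200, C_lo=0.09104, C_hi=0.12166.
(200−151)/(0.12166−0.09104) × (0.09222−0.09104) + 151 = 49/0.03062 × 0.00118 + 151 ≈ 152.89 → 153.
PM10 152.16: bracket 77.50–169.20 → index 51–100; slope 49/91.70, offset 74.66.
AQI = 51 + 49/91.70·74.66 ≈ 90.89 ⇒ 91.
Sub-indices: NO₂→68, CO→157, O₃→153, PM10→91. Overall AQI = max = 157; dominant pollutant is CO.
AQI 157: Unhealthy.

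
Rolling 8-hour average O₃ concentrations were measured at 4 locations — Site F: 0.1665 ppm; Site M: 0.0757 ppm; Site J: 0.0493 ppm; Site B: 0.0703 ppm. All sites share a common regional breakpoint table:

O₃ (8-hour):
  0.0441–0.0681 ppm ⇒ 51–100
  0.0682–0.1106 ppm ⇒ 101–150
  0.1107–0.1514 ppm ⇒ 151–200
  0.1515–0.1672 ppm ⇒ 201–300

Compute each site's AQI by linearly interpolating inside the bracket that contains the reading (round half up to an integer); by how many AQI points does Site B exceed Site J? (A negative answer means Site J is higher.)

41

Site F: 0.1665 ∈ [0.1515, 0.1672] ↔ index [201, 300].
201 + (0.1665−0.1515)·(300−201)/(0.1672−0.1515) = 201 + 0.0150·99/0.0157 ≈ 295.59, so AQI = 296.
Site M: 0.0757 lies in 0.0682–0.1106, so I_lo=101, I_hi=150, C_lo=0.0682, C_hi=0.1106.
(150−101)/(0.1106−0.0682) × (0.0757−0.0682) + 101 = 49/0.0424 × 0.0075 + 101 ≈ 109.67 → 110.
Site J: row 0.0441–0.0681 (AQI 51–100). (100−51)·(0.0493−0.0441)/(0.0681−0.0441) + 51 = 49·0.0052/0.0240 + 51 ≈ 61.62 → 62.
Site B 0.0703: bracket 0.0682–0.1106 → index 101–150; slope 49/0.0424, offset 0.0021.
AQI = 101 + 49/0.0424·0.0021 ≈ 103.43 ⇒ 103.
AQIs: Site F=296, Site M=110, Site J=62, Site B=103. Site B (103) − Site J (62) = 41.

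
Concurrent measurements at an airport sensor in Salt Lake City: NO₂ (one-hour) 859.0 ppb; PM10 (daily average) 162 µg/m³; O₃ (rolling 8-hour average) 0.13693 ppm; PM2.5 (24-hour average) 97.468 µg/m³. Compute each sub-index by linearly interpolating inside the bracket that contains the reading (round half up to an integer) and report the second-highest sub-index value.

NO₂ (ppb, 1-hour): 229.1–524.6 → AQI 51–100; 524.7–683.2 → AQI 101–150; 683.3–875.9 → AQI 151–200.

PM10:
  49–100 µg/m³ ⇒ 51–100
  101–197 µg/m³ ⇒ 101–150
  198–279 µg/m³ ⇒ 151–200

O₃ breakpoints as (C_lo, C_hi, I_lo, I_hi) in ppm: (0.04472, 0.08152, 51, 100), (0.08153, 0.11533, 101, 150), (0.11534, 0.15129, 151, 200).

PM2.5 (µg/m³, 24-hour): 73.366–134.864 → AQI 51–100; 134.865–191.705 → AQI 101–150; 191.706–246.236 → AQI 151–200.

NO₂: 859.0 lies in 683.3–875.9, so I_lo=151, I_hi=200, C_lo=683.3, C_hi=875.9.
(200−151)/(875.9−683.3) × (859.0−683.3) + 151 = 49/192.6 × 175.7 + 151 ≈ 195.70 → 196.
PM10: 162 ∈ [101, 197] ↔ index [101, 150].
101 + (162−101)·(150−101)/(197−101) = 101 + 61·49/96 ≈ 132.14, so AQI = 132.
O₃: 0.13693 lies in 0.11534–0.15129, so I_lo=151, I_hi=200, C_lo=0.11534, C_hi=0.15129.
(200−151)/(0.15129−0.11534) × (0.13693−0.11534) + 151 = 49/0.03595 × 0.02159 + 151 ≈ 180.43 → 180.
PM2.5: row 73.366–134.864 (AQI 51–100). (100−51)·(97.468−73.366)/(134.864−73.366) + 51 = 49·24.102/61.498 + 51 ≈ 70.20 → 70.
Sub-indices: NO₂→196, PM10→132, O₃→180, PM2.5→70. Ranked high→low: 196, 180, 132, 70. Second-highest sub-index = 180.

180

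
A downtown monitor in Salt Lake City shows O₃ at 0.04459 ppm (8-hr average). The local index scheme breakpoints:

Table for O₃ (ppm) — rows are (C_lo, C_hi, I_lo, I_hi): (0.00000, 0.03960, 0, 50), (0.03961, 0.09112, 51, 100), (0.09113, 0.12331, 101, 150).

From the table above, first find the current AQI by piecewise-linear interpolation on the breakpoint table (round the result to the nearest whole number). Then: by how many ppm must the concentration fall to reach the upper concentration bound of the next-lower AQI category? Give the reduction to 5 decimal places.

0.00499

O₃: row 0.03961–0.09112 (AQI 51–100). (100−51)·(0.04459−0.03961)/(0.09112−0.03961) + 51 = 49·0.00498/0.05151 + 51 ≈ 55.74 → 56.
Current AQI 56 is in the Moderate range (51–100). The next-lower category tops out at AQI 50, whose upper concentration bound is 0.03960 ppm.
Reduction needed = 0.04459 − 0.03960 = 0.00499 ppm.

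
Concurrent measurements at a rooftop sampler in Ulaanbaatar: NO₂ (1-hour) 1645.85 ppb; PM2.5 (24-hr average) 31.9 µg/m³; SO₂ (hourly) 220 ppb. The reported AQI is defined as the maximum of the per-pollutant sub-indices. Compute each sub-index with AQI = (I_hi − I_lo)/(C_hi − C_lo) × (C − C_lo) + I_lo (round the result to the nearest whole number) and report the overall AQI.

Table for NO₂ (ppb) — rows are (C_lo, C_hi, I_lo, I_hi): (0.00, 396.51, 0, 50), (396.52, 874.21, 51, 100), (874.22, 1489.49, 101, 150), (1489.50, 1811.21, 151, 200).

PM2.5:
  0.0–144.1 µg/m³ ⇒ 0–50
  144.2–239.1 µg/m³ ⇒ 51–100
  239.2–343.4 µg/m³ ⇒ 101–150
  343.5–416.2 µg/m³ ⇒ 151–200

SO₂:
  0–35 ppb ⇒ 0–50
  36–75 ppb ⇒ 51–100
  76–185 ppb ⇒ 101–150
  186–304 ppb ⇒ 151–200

NO₂: 1645.85 ∈ [1489.50, 1811.21] ↔ index [151, 200].
151 + (1645.85−1489.50)·(200−151)/(1811.21−1489.50) = 151 + 156.35·49/321.71 ≈ 174.81, so AQI = 175.
PM2.5: 31.9 ∈ [0.0, 144.1] ↔ index [0, 50].
0 + (31.9−0.0)·(50−0)/(144.1−0.0) = 0 + 31.9·50/144.1 ≈ 11.07, so AQI = 11.
SO₂ 220: bracket 186–304 → index 151–200; slope 49/118, offset 34.
AQI = 151 + 49/118·34 ≈ 165.12 ⇒ 165.
Sub-indices: NO₂→175, PM2.5→11, SO₂→165. Overall AQI = max = 175; dominant pollutant is NO₂.

175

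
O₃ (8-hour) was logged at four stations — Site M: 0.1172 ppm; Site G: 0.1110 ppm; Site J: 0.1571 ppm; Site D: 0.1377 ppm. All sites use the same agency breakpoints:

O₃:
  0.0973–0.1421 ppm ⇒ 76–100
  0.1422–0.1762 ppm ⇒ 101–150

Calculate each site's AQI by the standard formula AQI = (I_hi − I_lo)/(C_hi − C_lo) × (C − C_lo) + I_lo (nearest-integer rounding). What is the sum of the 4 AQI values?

390

Site M: 0.1172 lies in 0.0973–0.1421, so I_lo=76, I_hi=100, C_lo=0.0973, C_hi=0.1421.
(100−76)/(0.1421−0.0973) × (0.1172−0.0973) + 76 = 24/0.0448 × 0.0199 + 76 ≈ 86.66 → 87.
Site G: 0.1110 ∈ [0.0973, 0.1421] ↔ index [76, 100].
76 + (0.1110−0.0973)·(100−76)/(0.1421−0.0973) = 76 + 0.0137·24/0.0448 ≈ 83.34, so AQI = 83.
Site J: 0.1571 ∈ [0.1422, 0.1762] ↔ index [101, 150].
101 + (0.1571−0.1422)·(150−101)/(0.1762−0.1422) = 101 + 0.0149·49/0.0340 ≈ 122.47, so AQI = 122.
Site D 0.1377: bracket 0.0973–0.1421 → index 76–100; slope 24/0.0448, offset 0.0404.
AQI = 76 + 24/0.0448·0.0404 ≈ 97.64 ⇒ 98.
AQIs: Site M=87, Site G=83, Site J=122, Site D=98. Sum = 87 + 83 + 122 + 98 = 390.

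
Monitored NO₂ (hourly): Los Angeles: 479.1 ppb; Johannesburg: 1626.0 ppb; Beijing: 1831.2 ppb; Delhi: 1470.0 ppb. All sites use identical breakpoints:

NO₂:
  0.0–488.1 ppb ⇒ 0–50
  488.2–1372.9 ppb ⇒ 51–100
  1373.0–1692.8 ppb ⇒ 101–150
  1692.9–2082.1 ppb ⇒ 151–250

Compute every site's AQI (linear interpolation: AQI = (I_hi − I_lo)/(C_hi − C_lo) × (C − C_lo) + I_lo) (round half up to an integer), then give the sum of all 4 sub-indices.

491

Los Angeles 479.1: bracket 0.0–488.1 → index 0–50; slope 50/488.1, offset 479.1.
AQI = 0 + 50/488.1·479.1 ≈ 49.08 ⇒ 49.
Johannesburg: 1626.0 lies in 1373.0–1692.8, so I_lo=101, I_hi=150, C_lo=1373.0, C_hi=1692.8.
(150−101)/(1692.8−1373.0) × (1626.0−1373.0) + 101 = 49/319.8 × 253.0 + 101 ≈ 139.76 → 140.
Beijing: 1831.2 ∈ [1692.9, 2082.1] ↔ index [151, 250].
151 + (1831.2−1692.9)·(250−151)/(2082.1−1692.9) = 151 + 138.3·99/389.2 ≈ 186.18, so AQI = 186.
Delhi: 1470.0 lies in 1373.0–1692.8, so I_lo=101, I_hi=150, C_lo=1373.0, C_hi=1692.8.
(150−101)/(1692.8−1373.0) × (1470.0−1373.0) + 101 = 49/319.8 × 97.0 + 101 ≈ 115.86 → 116.
AQIs: Los Angeles=49, Johannesburg=140, Beijing=186, Delhi=116. Sum = 49 + 140 + 186 + 116 = 491.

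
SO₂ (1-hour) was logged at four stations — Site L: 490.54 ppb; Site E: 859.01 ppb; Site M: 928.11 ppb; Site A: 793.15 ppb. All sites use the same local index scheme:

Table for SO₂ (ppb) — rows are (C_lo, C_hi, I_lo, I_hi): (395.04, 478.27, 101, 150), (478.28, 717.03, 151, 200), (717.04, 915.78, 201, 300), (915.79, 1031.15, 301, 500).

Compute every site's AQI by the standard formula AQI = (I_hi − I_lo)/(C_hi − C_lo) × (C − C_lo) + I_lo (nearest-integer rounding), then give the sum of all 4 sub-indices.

987

Site L: 490.54 lies in 478.28–717.03, so I_lo=151, I_hi=200, C_lo=478.28, C_hi=717.03.
(200−151)/(717.03−478.28) × (490.54−478.28) + 151 = 49/238.75 × 12.26 + 151 ≈ 153.52 → 154.
Site E: 859.01 lies in 717.04–915.78, so I_lo=201, I_hi=300, C_lo=717.04, C_hi=915.78.
(300−201)/(915.78−717.04) × (859.01−717.04) + 201 = 99/198.74 × 141.97 + 201 ≈ 271.72 → 272.
Site M: 928.11 ∈ [915.79, 1031.15] ↔ index [301, 500].
301 + (928.11−915.79)·(500−301)/(1031.15−915.79) = 301 + 12.32·199/115.36 ≈ 322.25, so AQI = 322.
Site A: row 717.04–915.78 (AQI 201–300). (300−201)·(793.15−717.04)/(915.78−717.04) + 201 = 99·76.11/198.74 + 201 ≈ 238.91 → 239.
AQIs: Site L=154, Site E=272, Site M=322, Site A=239. Sum = 154 + 272 + 322 + 239 = 987.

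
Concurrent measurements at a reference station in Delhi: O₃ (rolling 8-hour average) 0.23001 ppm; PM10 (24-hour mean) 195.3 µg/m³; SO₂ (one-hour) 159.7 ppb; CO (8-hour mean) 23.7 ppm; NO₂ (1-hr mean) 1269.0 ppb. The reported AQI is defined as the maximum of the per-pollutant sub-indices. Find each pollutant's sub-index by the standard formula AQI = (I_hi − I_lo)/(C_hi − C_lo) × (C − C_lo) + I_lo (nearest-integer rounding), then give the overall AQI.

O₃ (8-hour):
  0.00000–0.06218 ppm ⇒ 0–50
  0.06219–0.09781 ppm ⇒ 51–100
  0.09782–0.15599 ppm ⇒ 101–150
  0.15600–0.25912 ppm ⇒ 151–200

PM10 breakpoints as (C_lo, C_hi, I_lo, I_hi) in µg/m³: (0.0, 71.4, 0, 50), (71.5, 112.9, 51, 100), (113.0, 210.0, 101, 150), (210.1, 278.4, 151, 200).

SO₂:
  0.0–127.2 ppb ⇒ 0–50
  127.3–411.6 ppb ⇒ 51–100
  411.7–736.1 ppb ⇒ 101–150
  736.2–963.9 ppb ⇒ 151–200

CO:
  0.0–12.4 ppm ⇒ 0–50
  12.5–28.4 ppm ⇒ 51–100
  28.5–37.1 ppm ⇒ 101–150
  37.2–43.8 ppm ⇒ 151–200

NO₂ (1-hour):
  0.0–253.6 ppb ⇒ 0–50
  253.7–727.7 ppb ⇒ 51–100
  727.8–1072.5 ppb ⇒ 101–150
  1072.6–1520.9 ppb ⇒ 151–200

186

O₃: 0.23001 lies in 0.15600–0.25912, so I_lo=151, I_hi=200, C_lo=0.15600, C_hi=0.25912.
(200−151)/(0.25912−0.15600) × (0.23001−0.15600) + 151 = 49/0.10312 × 0.07401 + 151 ≈ 186.17 → 186.
PM10: 195.3 ∈ [113.0, 210.0] ↔ index [101, 150].
101 + (195.3−113.0)·(150−101)/(210.0−113.0) = 101 + 82.3·49/97.0 ≈ 142.57, so AQI = 143.
SO₂: 159.7 lies in 127.3–411.6, so I_lo=51, I_hi=100, C_lo=127.3, C_hi=411.6.
(100−51)/(411.6−127.3) × (159.7−127.3) + 51 = 49/284.3 × 32.4 + 51 ≈ 56.58 → 57.
CO: row 12.5–28.4 (AQI 51–100). (100−51)·(23.7−12.5)/(28.4−12.5) + 51 = 49·11.2/15.9 + 51 ≈ 85.52 → 86.
NO₂: row 1072.6–1520.9 (AQI 151–200). (200−151)·(1269.0−1072.6)/(1520.9−1072.6) + 151 = 49·196.4/448.3 + 151 ≈ 172.47 → 172.
Sub-indices: O₃→186, PM10→143, SO₂→57, CO→86, NO₂→172. Overall AQI = max = 186; dominant pollutant is O₃.
AQI 186: Unhealthy.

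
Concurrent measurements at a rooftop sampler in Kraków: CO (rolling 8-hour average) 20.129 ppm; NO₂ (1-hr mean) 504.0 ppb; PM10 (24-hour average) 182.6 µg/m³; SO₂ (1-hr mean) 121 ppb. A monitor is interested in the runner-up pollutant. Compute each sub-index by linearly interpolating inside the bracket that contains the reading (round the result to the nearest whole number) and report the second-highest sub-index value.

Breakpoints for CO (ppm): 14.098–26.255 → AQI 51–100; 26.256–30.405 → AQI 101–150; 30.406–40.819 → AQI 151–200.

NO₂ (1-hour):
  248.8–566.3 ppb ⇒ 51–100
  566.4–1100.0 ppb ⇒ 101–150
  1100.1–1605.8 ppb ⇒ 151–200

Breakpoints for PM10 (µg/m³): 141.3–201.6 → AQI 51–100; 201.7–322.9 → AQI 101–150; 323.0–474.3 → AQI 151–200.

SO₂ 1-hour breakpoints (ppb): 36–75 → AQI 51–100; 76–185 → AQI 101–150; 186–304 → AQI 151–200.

CO 20.129: bracket 14.098–26.255 → index 51–100; slope 49/12.157, offset 6.031.
AQI = 51 + 49/12.157·6.031 ≈ 75.31 ⇒ 75.
NO₂: 504.0 ∈ [248.8, 566.3] ↔ index [51, 100].
51 + (504.0−248.8)·(100−51)/(566.3−248.8) = 51 + 255.2·49/317.5 ≈ 90.39, so AQI = 90.
PM10: row 141.3–201.6 (AQI 51–100). (100−51)·(182.6−141.3)/(201.6−141.3) + 51 = 49·41.3/60.3 + 51 ≈ 84.56 → 85.
SO₂ 121: bracket 76–185 → index 101–150; slope 49/109, offset 45.
AQI = 101 + 49/109·45 ≈ 121.23 ⇒ 121.
Sub-indices: CO→75, NO₂→90, PM10→85, SO₂→121. Ranked high→low: 121, 90, 85, 75. Second-highest sub-index = 90.

90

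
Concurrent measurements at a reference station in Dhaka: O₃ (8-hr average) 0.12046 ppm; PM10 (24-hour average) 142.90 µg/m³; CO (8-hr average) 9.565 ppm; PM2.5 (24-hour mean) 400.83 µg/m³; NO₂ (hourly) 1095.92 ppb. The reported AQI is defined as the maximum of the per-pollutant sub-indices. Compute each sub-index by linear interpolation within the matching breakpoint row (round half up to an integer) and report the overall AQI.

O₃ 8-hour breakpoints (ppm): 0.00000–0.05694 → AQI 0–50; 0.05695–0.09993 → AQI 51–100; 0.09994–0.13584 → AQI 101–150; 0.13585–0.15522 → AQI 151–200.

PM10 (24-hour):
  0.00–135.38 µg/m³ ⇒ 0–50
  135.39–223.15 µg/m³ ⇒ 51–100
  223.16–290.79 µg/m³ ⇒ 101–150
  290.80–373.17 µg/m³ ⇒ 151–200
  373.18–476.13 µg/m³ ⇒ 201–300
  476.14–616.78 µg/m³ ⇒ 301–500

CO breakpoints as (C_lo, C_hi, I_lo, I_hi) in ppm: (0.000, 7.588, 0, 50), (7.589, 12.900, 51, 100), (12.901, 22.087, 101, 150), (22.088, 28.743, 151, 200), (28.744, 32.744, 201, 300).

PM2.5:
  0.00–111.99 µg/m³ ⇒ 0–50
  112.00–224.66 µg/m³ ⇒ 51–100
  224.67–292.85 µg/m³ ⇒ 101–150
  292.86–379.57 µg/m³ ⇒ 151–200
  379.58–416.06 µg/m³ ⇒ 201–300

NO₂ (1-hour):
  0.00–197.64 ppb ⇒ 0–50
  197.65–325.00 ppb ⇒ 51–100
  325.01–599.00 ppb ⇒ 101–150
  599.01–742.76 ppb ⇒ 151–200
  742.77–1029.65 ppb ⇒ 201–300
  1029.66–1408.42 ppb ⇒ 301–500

336

O₃: 0.12046 lies in 0.09994–0.13584, so I_lo=101, I_hi=150, C_lo=0.09994, C_hi=0.13584.
(150−101)/(0.13584−0.09994) × (0.12046−0.09994) + 101 = 49/0.03590 × 0.02052 + 101 ≈ 129.01 → 129.
PM10: row 135.39–223.15 (AQI 51–100). (100−51)·(142.90−135.39)/(223.15−135.39) + 51 = 49·7.51/87.76 + 51 ≈ 55.19 → 55.
CO: 9.565 ∈ [7.589, 12.900] ↔ index [51, 100].
51 + (9.565−7.589)·(100−51)/(12.900−7.589) = 51 + 1.976·49/5.311 ≈ 69.23, so AQI = 69.
PM2.5: 400.83 lies in 379.58–416.06, so I_lo=201, I_hi=300, C_lo=379.58, C_hi=416.06.
(300−201)/(416.06−379.58) × (400.83−379.58) + 201 = 99/36.48 × 21.25 + 201 ≈ 258.67 → 259.
NO₂: 1095.92 lies in 1029.66–1408.42, so I_lo=301, I_hi=500, C_lo=1029.66, C_hi=1408.42.
(500−301)/(1408.42−1029.66) × (1095.92−1029.66) + 301 = 199/378.76 × 66.26 + 301 ≈ 335.81 → 336.
Sub-indices: O₃→129, PM10→55, CO→69, PM2.5→259, NO₂→336. Overall AQI = max = 336; dominant pollutant is NO₂.
AQI 336: Hazardous.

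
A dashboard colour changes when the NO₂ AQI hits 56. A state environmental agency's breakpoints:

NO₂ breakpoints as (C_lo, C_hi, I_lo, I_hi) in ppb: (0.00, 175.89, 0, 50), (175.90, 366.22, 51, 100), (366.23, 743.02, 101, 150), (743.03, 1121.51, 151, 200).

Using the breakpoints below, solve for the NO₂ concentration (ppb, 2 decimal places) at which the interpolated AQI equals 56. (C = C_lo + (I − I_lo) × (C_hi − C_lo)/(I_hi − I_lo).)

AQI 56 lies in the 51–100 band, which corresponds to 175.90–366.22 ppb.
C = 175.90 + (56−51)×(366.22−175.90)/(100−51) = 175.90 + 5×190.32/49 ≈ 195.3204 ppb → 195.32 ppb to 2 dp.

195.32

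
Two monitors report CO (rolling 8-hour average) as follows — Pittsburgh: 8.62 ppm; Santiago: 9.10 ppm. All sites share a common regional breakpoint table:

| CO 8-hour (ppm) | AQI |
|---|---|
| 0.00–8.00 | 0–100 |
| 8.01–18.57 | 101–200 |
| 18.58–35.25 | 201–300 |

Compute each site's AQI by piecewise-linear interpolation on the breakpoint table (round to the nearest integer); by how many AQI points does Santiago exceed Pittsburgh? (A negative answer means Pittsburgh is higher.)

4

Pittsburgh: 8.62 ∈ [8.01, 18.57] ↔ index [101, 200].
101 + (8.62−8.01)·(200−101)/(18.57−8.01) = 101 + 0.61·99/10.56 ≈ 106.72, so AQI = 107.
Santiago: row 8.01–18.57 (AQI 101–200). (200−101)·(9.10−8.01)/(18.57−8.01) + 101 = 99·1.09/10.56 + 101 ≈ 111.22 → 111.
AQIs: Pittsburgh=107, Santiago=111. Santiago (111) − Pittsburgh (107) = 4.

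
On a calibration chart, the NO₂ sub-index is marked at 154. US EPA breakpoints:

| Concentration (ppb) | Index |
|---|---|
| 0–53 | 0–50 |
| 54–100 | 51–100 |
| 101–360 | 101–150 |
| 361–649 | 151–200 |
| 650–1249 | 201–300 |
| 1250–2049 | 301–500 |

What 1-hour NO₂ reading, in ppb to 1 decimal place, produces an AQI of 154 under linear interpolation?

378.6

AQI 154 lies in the 151–200 band, which corresponds to 361–649 ppb.
C = 361 + (154−151)×(649−361)/(200−151) = 361 + 3×288/49 ≈ 378.633 ppb → 378.6 ppb to 1 dp.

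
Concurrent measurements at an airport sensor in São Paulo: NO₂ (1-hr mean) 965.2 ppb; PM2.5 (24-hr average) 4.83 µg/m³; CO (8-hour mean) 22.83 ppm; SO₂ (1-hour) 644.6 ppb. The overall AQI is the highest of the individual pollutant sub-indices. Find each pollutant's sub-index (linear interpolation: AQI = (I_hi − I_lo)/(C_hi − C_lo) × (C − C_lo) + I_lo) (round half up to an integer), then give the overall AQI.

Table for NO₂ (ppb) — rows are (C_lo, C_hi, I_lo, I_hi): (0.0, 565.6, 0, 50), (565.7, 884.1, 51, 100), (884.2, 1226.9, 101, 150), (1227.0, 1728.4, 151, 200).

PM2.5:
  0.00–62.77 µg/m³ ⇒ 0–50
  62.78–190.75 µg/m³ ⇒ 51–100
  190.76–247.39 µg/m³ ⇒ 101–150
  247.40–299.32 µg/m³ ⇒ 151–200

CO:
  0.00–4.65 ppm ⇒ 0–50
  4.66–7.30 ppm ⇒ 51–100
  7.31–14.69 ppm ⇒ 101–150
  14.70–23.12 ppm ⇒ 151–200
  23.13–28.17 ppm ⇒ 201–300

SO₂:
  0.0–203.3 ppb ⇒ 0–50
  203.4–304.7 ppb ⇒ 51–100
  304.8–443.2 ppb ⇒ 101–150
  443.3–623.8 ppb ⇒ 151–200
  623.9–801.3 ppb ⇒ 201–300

NO₂: 965.2 ∈ [884.2, 1226.9] ↔ index [101, 150].
101 + (965.2−884.2)·(150−101)/(1226.9−884.2) = 101 + 81.0·49/342.7 ≈ 112.58, so AQI = 113.
PM2.5: 4.83 lies in 0.00–62.77, so I_lo=0, I_hi=50, C_lo=0.00, C_hi=62.77.
(50−0)/(62.77−0.00) × (4.83−0.00) + 0 = 50/62.77 × 4.83 + 0 ≈ 3.85 → 4.
CO: 22.83 lies in 14.70–23.12, so I_lo=151, I_hi=200, C_lo=14.70, C_hi=23.12.
(200−151)/(23.12−14.70) × (22.83−14.70) + 151 = 49/8.42 × 8.13 + 151 ≈ 198.31 → 198.
SO₂ 644.6: bracket 623.9–801.3 → index 201–300; slope 99/177.4, offset 20.7.
AQI = 201 + 99/177.4·20.7 ≈ 212.55 ⇒ 213.
Sub-indices: NO₂→113, PM2.5→4, CO→198, SO₂→213. Overall AQI = max = 213; dominant pollutant is SO₂.

213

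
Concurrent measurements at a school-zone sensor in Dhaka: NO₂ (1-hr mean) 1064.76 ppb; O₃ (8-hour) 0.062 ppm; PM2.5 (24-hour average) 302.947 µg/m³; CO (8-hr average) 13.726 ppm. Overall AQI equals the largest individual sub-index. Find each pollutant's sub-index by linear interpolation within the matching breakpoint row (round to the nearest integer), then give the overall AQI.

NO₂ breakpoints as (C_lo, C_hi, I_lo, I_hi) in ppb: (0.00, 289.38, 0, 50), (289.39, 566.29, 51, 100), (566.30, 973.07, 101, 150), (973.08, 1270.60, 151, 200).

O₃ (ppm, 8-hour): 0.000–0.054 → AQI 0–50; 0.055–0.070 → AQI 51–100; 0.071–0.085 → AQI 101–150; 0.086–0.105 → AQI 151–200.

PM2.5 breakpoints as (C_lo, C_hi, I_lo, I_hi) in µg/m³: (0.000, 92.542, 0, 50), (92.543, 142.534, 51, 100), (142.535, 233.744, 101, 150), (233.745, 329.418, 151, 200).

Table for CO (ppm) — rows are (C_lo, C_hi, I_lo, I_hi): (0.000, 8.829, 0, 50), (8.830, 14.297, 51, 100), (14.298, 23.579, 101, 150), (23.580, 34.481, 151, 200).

NO₂: 1064.76 ∈ [973.08, 1270.60] ↔ index [151, 200].
151 + (1064.76−973.08)·(200−151)/(1270.60−973.08) = 151 + 91.68·49/297.52 ≈ 166.10, so AQI = 166.
O₃: 0.062 ∈ [0.055, 0.070] ↔ index [51, 100].
51 + (0.062−0.055)·(100−51)/(0.070−0.055) = 51 + 0.007·49/0.015 ≈ 73.87, so AQI = 74.
PM2.5: row 233.745–329.418 (AQI 151–200). (200−151)·(302.947−233.745)/(329.418−233.745) + 151 = 49·69.202/95.673 + 151 ≈ 186.44 → 186.
CO: 13.726 ∈ [8.830, 14.297] ↔ index [51, 100].
51 + (13.726−8.830)·(100−51)/(14.297−8.830) = 51 + 4.896·49/5.467 ≈ 94.88, so AQI = 95.
Sub-indices: NO₂→166, O₃→74, PM2.5→186, CO→95. Overall AQI = max = 186; dominant pollutant is PM2.5.
AQI 186: Unhealthy.

186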